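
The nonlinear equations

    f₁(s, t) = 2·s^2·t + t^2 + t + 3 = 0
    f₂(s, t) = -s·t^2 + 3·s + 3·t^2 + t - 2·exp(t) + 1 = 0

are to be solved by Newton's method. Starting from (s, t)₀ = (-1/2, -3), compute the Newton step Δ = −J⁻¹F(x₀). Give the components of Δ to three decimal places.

(-0.171, 1.439)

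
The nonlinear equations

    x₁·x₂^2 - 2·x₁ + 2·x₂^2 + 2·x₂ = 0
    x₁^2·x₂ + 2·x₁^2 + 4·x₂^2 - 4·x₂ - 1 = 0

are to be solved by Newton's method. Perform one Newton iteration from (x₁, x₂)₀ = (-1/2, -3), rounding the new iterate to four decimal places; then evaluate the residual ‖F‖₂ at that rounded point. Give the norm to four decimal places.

At (-1/2, -3): F = (8.5000, 46.7500).
Jacobian J = [[x₂^2 - 2, 2·x₁·x₂ + 4·x₂ + 2], [2·x₁·x₂ + 4·x₁, x₁^2 + 8·x₂ - 4]].
At the point, J = [[7.0000, -7.0000], [1.0000, -27.7500]] (det J = -187.2500).
Solving J·Δ = −F gives Δ = (0.4880, 1.7023).
Then the next iterate is (x₁, x₂)₁ = (-0.0120, -1.2977).
Re-evaluating at (-0.0120, -1.2977): F = (0.776442, 10.927002), so ‖F‖₂ = 10.9546.

10.9546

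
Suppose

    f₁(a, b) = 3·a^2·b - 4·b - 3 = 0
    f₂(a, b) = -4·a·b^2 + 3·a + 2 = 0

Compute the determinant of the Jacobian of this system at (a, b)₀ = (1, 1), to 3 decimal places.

-49.000

J = [[6·a·b, 3·a^2 - 4], [-4·b^2 + 3, -8·a·b]].
At the point, J = [[6.000, -1.000], [-1.000, -8.000]].
det J = -49.000.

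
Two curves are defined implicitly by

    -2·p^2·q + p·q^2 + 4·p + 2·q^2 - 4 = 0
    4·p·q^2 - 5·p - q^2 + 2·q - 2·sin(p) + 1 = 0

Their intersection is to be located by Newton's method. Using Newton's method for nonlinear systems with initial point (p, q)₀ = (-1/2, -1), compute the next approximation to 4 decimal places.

(1.8608, -0.1193)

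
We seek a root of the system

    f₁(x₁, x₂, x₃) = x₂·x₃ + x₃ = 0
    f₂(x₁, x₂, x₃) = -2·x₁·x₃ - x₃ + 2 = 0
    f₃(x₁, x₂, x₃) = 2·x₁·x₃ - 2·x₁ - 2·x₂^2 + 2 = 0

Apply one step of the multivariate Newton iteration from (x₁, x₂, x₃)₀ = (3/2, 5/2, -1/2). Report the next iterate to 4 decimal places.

(-0.8797, 1.8354, -0.0949)

At (3/2, 5/2, -1/2): F = (-1.7500, 4.0000, -15.0000).
Jacobian J = [[0, x₃, x₂ + 1], [-2·x₃, 0, -2·x₁ - 1], [2·x₃ - 2, -4·x₂, 2·x₁]].
At the point, J = [[0.0000, -0.5000, 3.5000], [1.0000, 0.0000, -4.0000], [-3.0000, -10.0000, 3.0000]] (det J = -39.5000).
Solving J·Δ = −F gives Δ = (-2.3797, -0.6646, 0.4051).
Then the next iterate is (x₁, x₂, x₃)₁ = (-0.8797, 1.8354, -0.0949).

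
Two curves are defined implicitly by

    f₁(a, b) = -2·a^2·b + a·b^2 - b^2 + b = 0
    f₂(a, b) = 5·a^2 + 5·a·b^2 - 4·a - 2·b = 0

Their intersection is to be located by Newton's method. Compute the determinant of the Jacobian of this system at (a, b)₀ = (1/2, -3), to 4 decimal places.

J = [[-4·a·b + b^2, -2·a^2 + 2·a·b - 2·b + 1], [10·a + 5·b^2 - 4, 10·a·b - 2]].
At the point, J = [[15.0000, 3.5000], [46.0000, -17.0000]].
det J = -416.0000.

-416.0000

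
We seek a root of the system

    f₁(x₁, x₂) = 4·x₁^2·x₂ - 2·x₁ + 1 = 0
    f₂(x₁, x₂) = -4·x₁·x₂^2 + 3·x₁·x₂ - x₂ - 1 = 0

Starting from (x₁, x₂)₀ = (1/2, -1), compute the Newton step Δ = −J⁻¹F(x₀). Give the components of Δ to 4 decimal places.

At (1/2, -1): F = (-1.0000, -3.5000).
Jacobian J = [[8·x₁·x₂ - 2, 4·x₁^2], [-4·x₂^2 + 3·x₂, -8·x₁·x₂ + 3·x₁ - 1]].
At the point, J = [[-6.0000, 1.0000], [-7.0000, 4.5000]] (det J = -20.0000).
Solving J·Δ = −F gives Δ = (-0.0500, 0.7000).

(-0.0500, 0.7000)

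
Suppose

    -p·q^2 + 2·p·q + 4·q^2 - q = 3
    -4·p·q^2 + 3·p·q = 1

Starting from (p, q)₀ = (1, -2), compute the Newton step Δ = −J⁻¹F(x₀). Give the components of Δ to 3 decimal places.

At (1, -2): F = (7.000, -23.000).
Jacobian J = [[-q^2 + 2·q, -2·p·q + 2·p + 8·q - 1], [-4·q^2 + 3·q, -8·p·q + 3·p]].
At the point, J = [[-8.000, -11.000], [-22.000, 19.000]] (det J = -394.000).
Solving J·Δ = −F gives Δ = (-0.305, 0.858).

(-0.305, 0.858)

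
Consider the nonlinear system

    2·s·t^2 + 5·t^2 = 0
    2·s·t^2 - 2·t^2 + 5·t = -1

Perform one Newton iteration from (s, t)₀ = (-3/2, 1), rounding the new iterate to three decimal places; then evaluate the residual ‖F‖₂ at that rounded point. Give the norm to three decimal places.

At (-3/2, 1): F = (2.000, 1.000).
Jacobian J = [[2·t^2, 4·s·t + 10·t], [2·t^2, 4·s·t - 4·t + 5]].
At the point, J = [[2.000, 4.000], [2.000, -5.000]] (det J = -18.000).
Solving J·Δ = −F gives Δ = (-0.778, -0.111).
Then the next iterate is (s, t)₁ = (-2.278, 0.889).
Re-evaluating at (-2.278, 0.889): F = (0.35090, 0.26366), so ‖F‖₂ = 0.439.

0.439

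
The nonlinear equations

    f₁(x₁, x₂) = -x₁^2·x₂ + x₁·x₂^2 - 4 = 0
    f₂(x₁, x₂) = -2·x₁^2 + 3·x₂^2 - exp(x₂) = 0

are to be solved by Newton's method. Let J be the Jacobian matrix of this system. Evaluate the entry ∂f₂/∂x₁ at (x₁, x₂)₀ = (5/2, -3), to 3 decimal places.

∂f₂/∂x₁ = -4·x₁.
At (5/2, -3) this is -10.000.

-10.000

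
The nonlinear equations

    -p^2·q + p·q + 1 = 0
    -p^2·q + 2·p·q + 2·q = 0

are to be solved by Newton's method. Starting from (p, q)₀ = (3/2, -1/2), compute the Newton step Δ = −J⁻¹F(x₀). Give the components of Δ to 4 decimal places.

At (3/2, -1/2): F = (1.3750, -1.3750).
Jacobian J = [[-2·p·q + q, -p^2 + p], [-2·p·q + 2·q, -p^2 + 2·p + 2]].
At the point, J = [[1.0000, -0.7500], [0.5000, 2.7500]] (det J = 3.1250).
Solving J·Δ = −F gives Δ = (-0.8800, 0.6600).

(-0.8800, 0.6600)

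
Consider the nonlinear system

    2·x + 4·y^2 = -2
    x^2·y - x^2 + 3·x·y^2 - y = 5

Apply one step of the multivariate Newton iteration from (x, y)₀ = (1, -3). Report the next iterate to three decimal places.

(1.514, -1.290)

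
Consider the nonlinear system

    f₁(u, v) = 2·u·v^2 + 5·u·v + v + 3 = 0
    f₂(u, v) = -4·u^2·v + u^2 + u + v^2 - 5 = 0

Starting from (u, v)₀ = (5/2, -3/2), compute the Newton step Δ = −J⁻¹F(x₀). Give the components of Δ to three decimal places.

(-1.690, -0.620)

At (5/2, -3/2): F = (-6.000, 43.500).
Jacobian J = [[2·v^2 + 5·v, 4·u·v + 5·u + 1], [-8·u·v + 2·u + 1, -4·u^2 + 2·v]].
At the point, J = [[-3.000, -1.500], [36.000, -28.000]] (det J = 138.000).
Solving J·Δ = −F gives Δ = (-1.690, -0.620).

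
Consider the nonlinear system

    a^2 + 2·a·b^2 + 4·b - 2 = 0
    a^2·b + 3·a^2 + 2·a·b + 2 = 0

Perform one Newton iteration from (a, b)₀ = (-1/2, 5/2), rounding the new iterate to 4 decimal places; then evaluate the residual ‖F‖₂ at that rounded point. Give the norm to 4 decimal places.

At (-1/2, 5/2): F = (2.0000, 0.8750).
Jacobian J = [[2·a + 2·b^2, 4·a·b + 4], [2·a·b + 6·a + 2·b, a^2 + 2·a]].
At the point, J = [[11.5000, -1.0000], [-0.5000, -0.7500]] (det J = -9.1250).
Solving J·Δ = −F gives Δ = (-0.0685, 1.2123).
Then the next iterate is (a, b)₁ = (-0.5685, 3.7123).
Re-evaluating at (-0.5685, 3.7123): F = (-2.496800, -0.051522), so ‖F‖₂ = 2.4973.

2.4973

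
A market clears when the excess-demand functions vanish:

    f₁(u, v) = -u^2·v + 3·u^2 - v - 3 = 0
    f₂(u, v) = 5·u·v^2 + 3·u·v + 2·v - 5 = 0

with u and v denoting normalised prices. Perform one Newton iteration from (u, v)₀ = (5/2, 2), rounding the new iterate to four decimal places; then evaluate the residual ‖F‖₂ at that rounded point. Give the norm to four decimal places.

17.5569

At (5/2, 2): F = (1.2500, 64.0000).
Jacobian J = [[-2·u·v + 6·u, -u^2 - 1], [5·v^2 + 3·v, 10·u·v + 3·u + 2]].
At the point, J = [[5.0000, -7.2500], [26.0000, 59.5000]] (det J = 486.0000).
Solving J·Δ = −F gives Δ = (-1.1078, -0.5916).
Then the next iterate is (u, v)₁ = (1.3922, 1.4084).
Re-evaluating at (1.3922, 1.4084): F = (-1.323528, 17.506897), so ‖F‖₂ = 17.5569.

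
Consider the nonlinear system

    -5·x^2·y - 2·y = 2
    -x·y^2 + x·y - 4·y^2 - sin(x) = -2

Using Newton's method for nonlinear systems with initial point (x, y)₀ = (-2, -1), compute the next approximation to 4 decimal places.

(-0.6104, -1.3542)

At (-2, -1): F = (20.0000, 2.909297).
Jacobian J = [[-10·x·y, -5·x^2 - 2], [-y^2 + y - cos(x), -2·x·y + x - 8·y]].
At the point, J = [[-20.0000, -22.0000], [-1.583853, 2.0000]] (det J = -74.844770).
Solving J·Δ = −F gives Δ = (1.3896, -0.3542).
Then the next iterate is (x, y)₁ = (-0.6104, -1.3542).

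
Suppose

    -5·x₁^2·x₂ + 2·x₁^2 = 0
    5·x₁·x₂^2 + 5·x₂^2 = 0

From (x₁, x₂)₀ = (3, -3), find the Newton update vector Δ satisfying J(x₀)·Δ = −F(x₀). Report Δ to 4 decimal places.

At (3, -3): F = (153.0000, 180.0000).
Jacobian J = [[-10·x₁·x₂ + 4·x₁, -5·x₁^2], [5·x₂^2, 10·x₁·x₂ + 10·x₂]].
At the point, J = [[102.0000, -45.0000], [45.0000, -120.0000]] (det J = -10215.0000).
Solving J·Δ = −F gives Δ = (-1.0044, 1.1233).

(-1.0044, 1.1233)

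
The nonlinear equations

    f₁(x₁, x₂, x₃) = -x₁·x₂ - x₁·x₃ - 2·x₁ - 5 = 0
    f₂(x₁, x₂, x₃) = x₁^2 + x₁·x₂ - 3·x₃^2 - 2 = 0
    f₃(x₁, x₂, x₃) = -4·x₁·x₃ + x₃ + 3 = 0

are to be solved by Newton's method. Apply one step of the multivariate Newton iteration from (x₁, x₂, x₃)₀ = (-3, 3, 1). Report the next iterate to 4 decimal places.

(-1.8217, 1.8915, 0.1318)

At (-3, 3, 1): F = (13.0000, -5.0000, 16.0000).
Jacobian J = [[-x₂ - x₃ - 2, -x₁, -x₁], [2·x₁ + x₂, x₁, -6·x₃], [-4·x₃, 0, -4·x₁ + 1]].
At the point, J = [[-6.0000, 3.0000, 3.0000], [-3.0000, -3.0000, -6.0000], [-4.0000, 0.0000, 13.0000]] (det J = 387.0000).
Solving J·Δ = −F gives Δ = (1.1783, -1.1085, -0.8682).
Then the next iterate is (x₁, x₂, x₃)₁ = (-1.8217, 1.8915, 0.1318).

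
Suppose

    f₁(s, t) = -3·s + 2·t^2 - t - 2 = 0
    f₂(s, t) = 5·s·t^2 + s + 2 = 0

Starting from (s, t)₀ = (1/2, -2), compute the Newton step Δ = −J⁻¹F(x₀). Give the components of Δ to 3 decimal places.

(-0.217, 0.795)

At (1/2, -2): F = (6.500, 12.500).
Jacobian J = [[-3, 4·t - 1], [5·t^2 + 1, 10·s·t]].
At the point, J = [[-3.000, -9.000], [21.000, -10.000]] (det J = 219.000).
Solving J·Δ = −F gives Δ = (-0.217, 0.795).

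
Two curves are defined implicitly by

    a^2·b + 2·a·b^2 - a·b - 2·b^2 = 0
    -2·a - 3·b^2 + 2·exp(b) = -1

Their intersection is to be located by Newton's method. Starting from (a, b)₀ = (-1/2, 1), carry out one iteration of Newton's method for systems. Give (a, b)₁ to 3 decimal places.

(1.839, 0.571)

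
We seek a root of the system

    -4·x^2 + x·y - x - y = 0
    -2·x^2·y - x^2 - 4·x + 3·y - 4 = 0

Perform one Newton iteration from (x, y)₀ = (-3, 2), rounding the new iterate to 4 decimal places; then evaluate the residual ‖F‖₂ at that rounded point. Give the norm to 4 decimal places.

11.1858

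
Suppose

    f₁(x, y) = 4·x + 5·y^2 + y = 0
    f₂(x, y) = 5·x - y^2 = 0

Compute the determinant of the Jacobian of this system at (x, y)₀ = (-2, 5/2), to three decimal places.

-150.000

J = [[4, 10·y + 1], [5, -2·y]].
At the point, J = [[4.000, 26.000], [5.000, -5.000]].
det J = -150.000.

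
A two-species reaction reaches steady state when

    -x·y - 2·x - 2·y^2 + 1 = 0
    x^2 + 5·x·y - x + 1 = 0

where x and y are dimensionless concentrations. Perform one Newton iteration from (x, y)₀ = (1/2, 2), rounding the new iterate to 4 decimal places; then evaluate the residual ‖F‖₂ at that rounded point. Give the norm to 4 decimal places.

2.5534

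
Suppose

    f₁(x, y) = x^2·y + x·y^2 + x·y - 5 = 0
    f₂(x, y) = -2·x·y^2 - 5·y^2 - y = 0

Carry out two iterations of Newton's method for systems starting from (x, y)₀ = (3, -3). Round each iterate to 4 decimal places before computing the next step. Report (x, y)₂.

(-0.7241, -1.5774)

At (3, -3): F = (-14.0000, -96.0000).
Jacobian J = [[2·x·y + y^2 + y, x^2 + 2·x·y + x], [-2·y^2, -4·x·y - 10·y - 1]].
At the point, J = [[-12.0000, -6.0000], [-18.0000, 65.0000]] (det J = -888.0000).
Solving J·Δ = −F gives Δ = (-1.6734, 1.0135).
Then the next iterate is (x, y)₁ = (1.3266, -1.9865).
Round to (1.3266, -1.9865) and repeat: F = (-5.896262, -28.214422), J = [[-3.310900, -2.184114], [-7.892364, 29.406164]].
Δ = (-2.0507, 0.4091), so (x, y)₂ = (-0.7241, -1.5774).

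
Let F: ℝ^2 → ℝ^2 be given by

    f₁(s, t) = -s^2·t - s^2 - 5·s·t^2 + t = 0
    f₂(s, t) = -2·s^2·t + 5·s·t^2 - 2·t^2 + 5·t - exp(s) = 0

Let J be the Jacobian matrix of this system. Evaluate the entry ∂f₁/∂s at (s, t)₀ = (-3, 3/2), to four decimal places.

3.7500

∂f₁/∂s = -2·s·t - 2·s - 5·t^2.
At (-3, 3/2) this is 3.7500.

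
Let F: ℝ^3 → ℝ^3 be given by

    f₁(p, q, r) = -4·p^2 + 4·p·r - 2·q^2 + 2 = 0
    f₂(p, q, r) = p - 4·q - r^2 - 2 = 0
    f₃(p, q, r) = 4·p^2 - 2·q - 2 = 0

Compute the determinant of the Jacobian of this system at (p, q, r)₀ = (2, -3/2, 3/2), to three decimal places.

J = [[-8·p + 4·r, -4·q, 4·p], [1, -4, -2·r], [8·p, -2, 0]].
At the point, J = [[-10.000, 6.000, 8.000], [1.000, -4.000, -3.000], [16.000, -2.000, 0.000]].
det J = 268.000.

268.000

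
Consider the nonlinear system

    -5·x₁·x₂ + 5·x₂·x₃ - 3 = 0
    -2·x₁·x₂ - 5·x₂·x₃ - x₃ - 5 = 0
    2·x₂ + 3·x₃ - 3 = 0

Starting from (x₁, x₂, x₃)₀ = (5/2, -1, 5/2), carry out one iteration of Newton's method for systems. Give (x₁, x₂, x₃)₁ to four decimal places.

(2.0744, -0.7116, 1.4744)

At (5/2, -1, 5/2): F = (-3.0000, 10.0000, 2.5000).
Jacobian J = [[-5·x₂, -5·x₁ + 5·x₃, 5·x₂], [-2·x₂, -2·x₁ - 5·x₃, -5·x₂ - 1], [0, 2, 3]].
At the point, J = [[5.0000, 0.0000, -5.0000], [2.0000, -17.5000, 4.0000], [0.0000, 2.0000, 3.0000]] (det J = -322.5000).
Solving J·Δ = −F gives Δ = (-0.4256, 0.2884, -1.0256).
Then the next iterate is (x₁, x₂, x₃)₁ = (2.0744, -0.7116, 1.4744).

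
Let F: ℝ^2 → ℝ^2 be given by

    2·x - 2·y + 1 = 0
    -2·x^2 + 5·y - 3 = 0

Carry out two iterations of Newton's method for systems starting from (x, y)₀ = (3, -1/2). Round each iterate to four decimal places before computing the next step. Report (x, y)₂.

(2.4000, 2.9000)

At (3, -1/2): F = (8.0000, -23.5000).
Jacobian J = [[2, -2], [-4·x, 5]].
At the point, J = [[2.0000, -2.0000], [-12.0000, 5.0000]] (det J = -14.0000).
Solving J·Δ = −F gives Δ = (-0.5000, 3.5000).
Then the next iterate is (x, y)₁ = (2.5000, 3.0000).
Round to (2.5000, 3.0000) and repeat: F = (0.0000, -0.5000), J = [[2.0000, -2.0000], [-10.0000, 5.0000]].
Δ = (-0.1000, -0.1000), so (x, y)₂ = (2.4000, 2.9000).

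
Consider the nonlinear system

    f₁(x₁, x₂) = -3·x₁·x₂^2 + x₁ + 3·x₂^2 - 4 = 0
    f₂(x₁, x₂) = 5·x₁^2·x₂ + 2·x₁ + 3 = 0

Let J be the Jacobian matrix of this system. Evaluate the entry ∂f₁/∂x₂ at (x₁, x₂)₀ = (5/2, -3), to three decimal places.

27.000

∂f₁/∂x₂ = -6·x₁·x₂ + 6·x₂.
At (5/2, -3) this is 27.000.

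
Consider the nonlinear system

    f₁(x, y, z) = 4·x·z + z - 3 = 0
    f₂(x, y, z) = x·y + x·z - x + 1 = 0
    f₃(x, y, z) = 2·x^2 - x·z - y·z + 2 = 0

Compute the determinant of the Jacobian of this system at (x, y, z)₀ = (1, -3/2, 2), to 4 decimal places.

J = [[4·z, 0, 4·x + 1], [y + z - 1, x, x], [4·x - z, -z, -x - y]].
At the point, J = [[8.0000, 0.0000, 5.0000], [-0.5000, 1.0000, 1.0000], [2.0000, -2.0000, 0.5000]].
det J = 15.0000.

15.0000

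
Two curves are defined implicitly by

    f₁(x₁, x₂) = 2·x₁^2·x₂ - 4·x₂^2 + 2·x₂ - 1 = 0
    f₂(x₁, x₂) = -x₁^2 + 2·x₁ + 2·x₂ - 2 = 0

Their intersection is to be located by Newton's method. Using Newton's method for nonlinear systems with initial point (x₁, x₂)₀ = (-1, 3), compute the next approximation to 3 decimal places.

(-0.464, 1.429)

At (-1, 3): F = (-25.000, 1.000).
Jacobian J = [[4·x₁·x₂, 2·x₁^2 - 8·x₂ + 2], [-2·x₁ + 2, 2]].
At the point, J = [[-12.000, -20.000], [4.000, 2.000]] (det J = 56.000).
Solving J·Δ = −F gives Δ = (0.536, -1.571).
Then the next iterate is (x₁, x₂)₁ = (-0.464, 1.429).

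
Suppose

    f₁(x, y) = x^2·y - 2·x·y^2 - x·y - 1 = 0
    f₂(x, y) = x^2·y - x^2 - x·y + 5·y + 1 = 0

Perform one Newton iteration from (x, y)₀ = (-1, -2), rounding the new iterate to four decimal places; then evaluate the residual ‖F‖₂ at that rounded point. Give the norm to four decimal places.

13.0874

At (-1, -2): F = (3.0000, -14.0000).
Jacobian J = [[2·x·y - 2·y^2 - y, x^2 - 4·x·y - x], [2·x·y - 2·x - y, x^2 - x + 5]].
At the point, J = [[-2.0000, -6.0000], [8.0000, 7.0000]] (det J = 34.0000).
Solving J·Δ = −F gives Δ = (1.8529, -0.1176).
Then the next iterate is (x, y)₁ = (0.8529, -2.1176).
Re-evaluating at (0.8529, -2.1176): F = (-8.383522, -10.049761), so ‖F‖₂ = 13.0874.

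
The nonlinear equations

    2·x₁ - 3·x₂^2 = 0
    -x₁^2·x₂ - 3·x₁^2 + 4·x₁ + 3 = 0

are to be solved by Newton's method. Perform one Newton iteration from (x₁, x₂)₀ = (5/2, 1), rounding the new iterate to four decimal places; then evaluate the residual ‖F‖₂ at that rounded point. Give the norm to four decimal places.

2.1837

At (5/2, 1): F = (2.0000, -12.0000).
Jacobian J = [[2, -6·x₂], [-2·x₁·x₂ - 6·x₁ + 4, -x₁^2]].
At the point, J = [[2.0000, -6.0000], [-16.0000, -6.2500]] (det J = -108.5000).
Solving J·Δ = −F gives Δ = (-0.7788, 0.0737).
Then the next iterate is (x₁, x₂)₁ = (1.7212, 1.0737).
Re-evaluating at (1.7212, 1.0737): F = (-0.016095, -2.183656), so ‖F‖₂ = 2.1837.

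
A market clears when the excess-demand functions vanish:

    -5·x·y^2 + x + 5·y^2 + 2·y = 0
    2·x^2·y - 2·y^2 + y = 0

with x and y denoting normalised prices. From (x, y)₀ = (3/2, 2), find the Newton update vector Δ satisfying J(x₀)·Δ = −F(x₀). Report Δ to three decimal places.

At (3/2, 2): F = (-4.500, 3.000).
Jacobian J = [[-5·y^2 + 1, -10·x·y + 10·y + 2], [4·x·y, 2·x^2 - 4·y + 1]].
At the point, J = [[-19.000, -8.000], [12.000, -2.500]] (det J = 143.500).
Solving J·Δ = −F gives Δ = (-0.246, 0.021).

(-0.246, 0.021)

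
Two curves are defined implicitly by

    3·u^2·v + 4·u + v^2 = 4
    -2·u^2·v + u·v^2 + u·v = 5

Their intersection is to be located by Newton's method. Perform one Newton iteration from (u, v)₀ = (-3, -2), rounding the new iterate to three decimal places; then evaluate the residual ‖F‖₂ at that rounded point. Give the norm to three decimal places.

37.666

At (-3, -2): F = (-66.000, 25.000).
Jacobian J = [[6·u·v + 4, 3·u^2 + 2·v], [-4·u·v + v^2 + v, -2·u^2 + 2·u·v + u]].
At the point, J = [[40.000, 23.000], [-22.000, -9.000]] (det J = 146.000).
Solving J·Δ = −F gives Δ = (-0.130, 3.096).
Then the next iterate is (u, v)₁ = (-3.130, 1.096).
Re-evaluating at (-3.130, 1.096): F = (16.89342, -33.66509), so ‖F‖₂ = 37.666.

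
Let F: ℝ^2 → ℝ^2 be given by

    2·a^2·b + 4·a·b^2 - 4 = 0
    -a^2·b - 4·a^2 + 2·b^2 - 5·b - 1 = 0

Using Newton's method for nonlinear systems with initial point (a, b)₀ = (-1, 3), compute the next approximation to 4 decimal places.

(-0.3053, 2.2124)

At (-1, 3): F = (-34.0000, -5.0000).
Jacobian J = [[4·a·b + 4·b^2, 2·a^2 + 8·a·b], [-2·a·b - 8·a, -a^2 + 4·b - 5]].
At the point, J = [[24.0000, -22.0000], [14.0000, 6.0000]] (det J = 452.0000).
Solving J·Δ = −F gives Δ = (0.6947, -0.7876).
Then the next iterate is (a, b)₁ = (-0.3053, 2.2124).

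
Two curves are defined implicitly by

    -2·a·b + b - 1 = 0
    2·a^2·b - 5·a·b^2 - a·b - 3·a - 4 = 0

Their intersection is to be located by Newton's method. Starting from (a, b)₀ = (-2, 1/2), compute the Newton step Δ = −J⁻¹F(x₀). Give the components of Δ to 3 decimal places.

(0.737, -0.153)

At (-2, 1/2): F = (1.500, 9.500).
Jacobian J = [[-2·b, -2·a + 1], [4·a·b - 5·b^2 - b - 3, 2·a^2 - 10·a·b - a]].
At the point, J = [[-1.000, 5.000], [-8.750, 20.000]] (det J = 23.750).
Solving J·Δ = −F gives Δ = (0.737, -0.153).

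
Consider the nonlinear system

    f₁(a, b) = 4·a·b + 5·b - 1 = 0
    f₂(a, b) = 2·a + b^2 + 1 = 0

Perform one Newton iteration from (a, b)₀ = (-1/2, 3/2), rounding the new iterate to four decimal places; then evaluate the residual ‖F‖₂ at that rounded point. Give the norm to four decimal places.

0.7378

At (-1/2, 3/2): F = (3.5000, 2.2500).
Jacobian J = [[4·b, 4·a + 5], [2, 2·b]].
At the point, J = [[6.0000, 3.0000], [2.0000, 3.0000]] (det J = 12.0000).
Solving J·Δ = −F gives Δ = (-0.3125, -0.5417).
Then the next iterate is (a, b)₁ = (-0.8125, 0.9583).
Re-evaluating at (-0.8125, 0.9583): F = (0.677025, 0.293339), so ‖F‖₂ = 0.7378.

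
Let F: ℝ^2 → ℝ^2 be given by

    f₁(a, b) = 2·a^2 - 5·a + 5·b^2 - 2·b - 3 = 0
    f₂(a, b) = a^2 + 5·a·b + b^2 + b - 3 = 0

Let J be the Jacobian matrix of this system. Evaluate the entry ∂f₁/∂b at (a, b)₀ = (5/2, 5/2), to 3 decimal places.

∂f₁/∂b = 10·b - 2.
At (5/2, 5/2) this is 23.000.

23.000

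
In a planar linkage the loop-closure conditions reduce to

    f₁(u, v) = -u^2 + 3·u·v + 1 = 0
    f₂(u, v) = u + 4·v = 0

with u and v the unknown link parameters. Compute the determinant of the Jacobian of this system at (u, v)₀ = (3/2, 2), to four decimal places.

7.5000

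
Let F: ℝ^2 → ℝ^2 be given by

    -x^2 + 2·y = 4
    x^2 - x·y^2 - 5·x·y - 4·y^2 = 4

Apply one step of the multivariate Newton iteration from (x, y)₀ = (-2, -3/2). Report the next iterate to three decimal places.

(0.228, -0.455)

At (-2, -3/2): F = (-11.000, -19.500).
Jacobian J = [[-2·x, 2], [2·x - y^2 - 5·y, -2·x·y - 5·x - 8·y]].
At the point, J = [[4.000, 2.000], [1.250, 16.000]] (det J = 61.500).
Solving J·Δ = −F gives Δ = (2.228, 1.045).
Then the next iterate is (x, y)₁ = (0.228, -0.455).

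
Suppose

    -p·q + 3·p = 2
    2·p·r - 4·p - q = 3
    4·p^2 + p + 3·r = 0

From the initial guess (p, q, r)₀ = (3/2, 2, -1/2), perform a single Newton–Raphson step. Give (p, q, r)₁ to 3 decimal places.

(0.366, 0.911, 1.414)

At (3/2, 2, -1/2): F = (-0.500, -12.500, 9.000).
Jacobian J = [[-q + 3, -p, 0], [2·r - 4, -1, 2·p], [8·p + 1, 0, 3]].
At the point, J = [[1.000, -1.500, 0.000], [-5.000, -1.000, 3.000], [13.000, 0.000, 3.000]] (det J = -84.000).
Solving J·Δ = −F gives Δ = (-1.134, -1.089, 1.914).
Then the next iterate is (p, q, r)₁ = (0.366, 0.911, 1.414).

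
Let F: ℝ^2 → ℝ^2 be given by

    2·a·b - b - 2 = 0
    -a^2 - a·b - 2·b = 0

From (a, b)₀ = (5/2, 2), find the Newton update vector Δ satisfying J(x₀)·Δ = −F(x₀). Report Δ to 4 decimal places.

At (5/2, 2): F = (6.0000, -15.2500).
Jacobian J = [[2·b, 2·a - 1], [-2·a - b, -a - 2]].
At the point, J = [[4.0000, 4.0000], [-7.0000, -4.5000]] (det J = 10.0000).
Solving J·Δ = −F gives Δ = (-3.4000, 1.9000).

(-3.4000, 1.9000)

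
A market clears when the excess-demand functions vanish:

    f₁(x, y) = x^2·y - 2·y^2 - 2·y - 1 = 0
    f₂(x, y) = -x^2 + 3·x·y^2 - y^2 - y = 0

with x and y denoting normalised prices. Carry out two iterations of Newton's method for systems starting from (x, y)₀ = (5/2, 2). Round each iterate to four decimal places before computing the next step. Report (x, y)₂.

(2.2417, 1.0772)

At (5/2, 2): F = (-0.5000, 17.7500).
Jacobian J = [[2·x·y, x^2 - 4·y - 2], [-2·x + 3·y^2, 6·x·y - 2·y - 1]].
At the point, J = [[10.0000, -3.7500], [7.0000, 25.0000]] (det J = 276.2500).
Solving J·Δ = −F gives Δ = (-0.1957, -0.6552).
Then the next iterate is (x, y)₁ = (2.3043, 1.3448).
Round to (2.3043, 1.3448) and repeat: F = (-0.165957, 4.038805), J = [[6.197645, -2.069402], [0.816861, 14.903336]].
Δ = (-0.0626, -0.2676), so (x, y)₂ = (2.2417, 1.0772).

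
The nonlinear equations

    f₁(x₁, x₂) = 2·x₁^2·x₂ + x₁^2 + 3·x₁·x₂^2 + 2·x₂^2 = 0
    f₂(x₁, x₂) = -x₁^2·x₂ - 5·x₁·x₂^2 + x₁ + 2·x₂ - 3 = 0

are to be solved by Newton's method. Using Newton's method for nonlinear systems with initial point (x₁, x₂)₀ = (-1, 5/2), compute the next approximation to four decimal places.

(-1.8296, 0.5501)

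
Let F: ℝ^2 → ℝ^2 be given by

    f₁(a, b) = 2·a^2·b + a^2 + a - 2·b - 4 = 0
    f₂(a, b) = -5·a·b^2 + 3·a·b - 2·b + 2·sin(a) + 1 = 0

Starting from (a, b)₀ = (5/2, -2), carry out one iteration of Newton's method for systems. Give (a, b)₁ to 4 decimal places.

At (5/2, -2): F = (-16.2500, -58.803056).
Jacobian J = [[4·a·b + 2·a + 1, 2·a^2 - 2], [-5·b^2 + 3·b + 2·cos(a), -10·a·b + 3·a - 2]].
At the point, J = [[-14.0000, 10.5000], [-27.602287, 55.5000]] (det J = -487.175984).
Solving J·Δ = −F gives Δ = (-0.5839, 0.7691).
Then the next iterate is (a, b)₁ = (1.9161, -1.2309).

(1.9161, -1.2309)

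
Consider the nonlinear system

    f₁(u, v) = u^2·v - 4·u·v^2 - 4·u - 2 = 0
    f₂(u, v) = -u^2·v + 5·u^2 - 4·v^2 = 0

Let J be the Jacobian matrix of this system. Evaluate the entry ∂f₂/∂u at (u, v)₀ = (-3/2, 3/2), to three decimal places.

-10.500

∂f₂/∂u = -2·u·v + 10·u.
At (-3/2, 3/2) this is -10.500.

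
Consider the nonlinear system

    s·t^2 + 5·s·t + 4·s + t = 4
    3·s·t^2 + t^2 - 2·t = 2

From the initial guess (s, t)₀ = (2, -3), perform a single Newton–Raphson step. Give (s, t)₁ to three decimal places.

At (2, -3): F = (-11.000, 67.000).
Jacobian J = [[t^2 + 5·t + 4, 2·s·t + 5·s + 1], [3·t^2, 6·s·t + 2·t - 2]].
At the point, J = [[-2.000, -1.000], [27.000, -44.000]] (det J = 115.000).
Solving J·Δ = −F gives Δ = (-4.791, -1.417).
Then the next iterate is (s, t)₁ = (-2.791, -4.417).

(-2.791, -4.417)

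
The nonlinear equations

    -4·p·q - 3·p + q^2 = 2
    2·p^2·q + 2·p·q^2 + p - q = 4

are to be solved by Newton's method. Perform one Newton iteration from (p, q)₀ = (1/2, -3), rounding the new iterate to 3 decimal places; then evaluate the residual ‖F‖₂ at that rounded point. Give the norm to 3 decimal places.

1.684

At (1/2, -3): F = (11.500, 7.000).
Jacobian J = [[-4·q - 3, -4·p + 2·q], [4·p·q + 2·q^2 + 1, 2·p^2 + 4·p·q - 1]].
At the point, J = [[9.000, -8.000], [13.000, -6.500]] (det J = 45.500).
Solving J·Δ = −F gives Δ = (0.412, 1.901).
Then the next iterate is (p, q)₁ = (0.912, -1.099).
Re-evaluating at (0.912, -1.099): F = (0.48095, -1.61414), so ‖F‖₂ = 1.684.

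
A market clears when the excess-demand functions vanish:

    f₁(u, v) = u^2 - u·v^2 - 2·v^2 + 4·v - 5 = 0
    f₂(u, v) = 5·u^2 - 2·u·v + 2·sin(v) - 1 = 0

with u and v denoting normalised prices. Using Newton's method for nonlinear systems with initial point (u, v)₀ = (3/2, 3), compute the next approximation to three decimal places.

(0.752, 1.955)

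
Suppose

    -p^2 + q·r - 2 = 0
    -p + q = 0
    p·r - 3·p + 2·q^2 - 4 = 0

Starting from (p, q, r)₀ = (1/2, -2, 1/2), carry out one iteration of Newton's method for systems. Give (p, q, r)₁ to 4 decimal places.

(-1.1706, -1.1706, -0.0824)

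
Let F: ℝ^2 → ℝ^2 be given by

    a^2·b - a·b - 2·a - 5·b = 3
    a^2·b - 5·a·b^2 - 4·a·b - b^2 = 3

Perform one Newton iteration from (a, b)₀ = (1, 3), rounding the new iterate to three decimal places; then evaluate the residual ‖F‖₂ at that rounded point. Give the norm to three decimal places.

10.098

At (1, 3): F = (-20.000, -66.000).
Jacobian J = [[2·a·b - b - 2, a^2 - a - 5], [2·a·b - 5·b^2 - 4·b, a^2 - 10·a·b - 4·a - 2·b]].
At the point, J = [[1.000, -5.000], [-51.000, -39.000]] (det J = -294.000).
Solving J·Δ = −F gives Δ = (1.531, -3.694).
Then the next iterate is (a, b)₁ = (2.531, -0.694).
Re-evaluating at (2.531, -0.694): F = (-7.28122, -6.99642), so ‖F‖₂ = 10.098.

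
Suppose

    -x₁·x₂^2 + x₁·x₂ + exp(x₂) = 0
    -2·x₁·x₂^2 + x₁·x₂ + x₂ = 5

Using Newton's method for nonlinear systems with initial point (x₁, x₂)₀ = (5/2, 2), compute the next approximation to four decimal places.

At (5/2, 2): F = (2.389056, -18.0000).
Jacobian J = [[-x₂^2 + x₂, -2·x₁·x₂ + x₁ + exp(x₂)], [-2·x₂^2 + x₂, -4·x₁·x₂ + x₁ + 1]].
At the point, J = [[-2.0000, -0.110944], [-6.0000, -16.5000]] (det J = 32.334337).
Solving J·Δ = −F gives Δ = (1.2809, -1.5567).
Then the next iterate is (x₁, x₂)₁ = (3.7809, 0.4433).

(3.7809, 0.4433)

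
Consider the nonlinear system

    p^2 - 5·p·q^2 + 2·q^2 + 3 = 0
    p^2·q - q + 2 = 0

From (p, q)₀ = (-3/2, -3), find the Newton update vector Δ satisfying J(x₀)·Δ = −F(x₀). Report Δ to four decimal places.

At (-3/2, -3): F = (90.7500, -1.7500).
Jacobian J = [[2·p - 5·q^2, -10·p·q + 4·q], [2·p·q, p^2 - 1]].
At the point, J = [[-48.0000, -57.0000], [9.0000, 1.2500]] (det J = 453.0000).
Solving J·Δ = −F gives Δ = (-0.0302, 1.6175).

(-0.0302, 1.6175)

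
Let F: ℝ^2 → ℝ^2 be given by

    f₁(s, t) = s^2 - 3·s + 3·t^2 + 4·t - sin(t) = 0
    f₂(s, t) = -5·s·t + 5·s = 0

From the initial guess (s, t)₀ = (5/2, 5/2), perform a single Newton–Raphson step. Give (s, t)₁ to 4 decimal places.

(2.2166, 1.1700)

At (5/2, 5/2): F = (26.901528, -18.7500).
Jacobian J = [[2·s - 3, 6·t - cos(t) + 4], [-5·t + 5, -5·s]].
At the point, J = [[2.0000, 19.801144], [-7.5000, -12.5000]] (det J = 123.508577).
Solving J·Δ = −F gives Δ = (-0.2834, -1.3300).
Then the next iterate is (s, t)₁ = (2.2166, 1.1700).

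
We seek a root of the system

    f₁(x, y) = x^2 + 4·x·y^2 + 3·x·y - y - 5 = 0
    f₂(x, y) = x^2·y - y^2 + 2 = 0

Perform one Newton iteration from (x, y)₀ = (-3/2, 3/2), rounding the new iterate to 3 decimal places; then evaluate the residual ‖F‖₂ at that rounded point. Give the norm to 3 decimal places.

At (-3/2, 3/2): F = (-24.500, 3.125).
Jacobian J = [[2·x + 4·y^2 + 3·y, 8·x·y + 3·x - 1], [2·x·y, x^2 - 2·y]].
At the point, J = [[10.500, -23.500], [-4.500, -0.750]] (det J = -113.625).
Solving J·Δ = −F gives Δ = (0.808, -0.682).
Then the next iterate is (x, y)₁ = (-0.692, 0.818).
Re-evaluating at (-0.692, 0.818): F = (-8.88944, 1.72259), so ‖F‖₂ = 9.055.

9.055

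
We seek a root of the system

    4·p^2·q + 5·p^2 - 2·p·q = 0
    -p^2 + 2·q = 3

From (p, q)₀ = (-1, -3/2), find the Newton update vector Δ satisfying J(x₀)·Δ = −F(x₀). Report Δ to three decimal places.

(17.000, -13.500)

At (-1, -3/2): F = (-4.000, -7.000).
Jacobian J = [[8·p·q + 10·p - 2·q, 4·p^2 - 2·p], [-2·p, 2]].
At the point, J = [[5.000, 6.000], [2.000, 2.000]] (det J = -2.000).
Solving J·Δ = −F gives Δ = (17.000, -13.500).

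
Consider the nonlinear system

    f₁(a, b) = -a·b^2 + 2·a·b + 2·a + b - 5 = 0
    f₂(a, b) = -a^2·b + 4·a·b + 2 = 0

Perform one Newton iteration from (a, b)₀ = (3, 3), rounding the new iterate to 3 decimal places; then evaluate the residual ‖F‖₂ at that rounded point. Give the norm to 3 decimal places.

At (3, 3): F = (-5.000, 11.000).
Jacobian J = [[-b^2 + 2·b + 2, -2·a·b + 2·a + 1], [-2·a·b + 4·b, -a^2 + 4·a]].
At the point, J = [[-1.000, -11.000], [-6.000, 3.000]] (det J = -69.000).
Solving J·Δ = −F gives Δ = (1.536, -0.594).
Then the next iterate is (a, b)₁ = (4.536, 2.406).
Re-evaluating at (4.536, 2.406): F = (2.04707, -3.84970), so ‖F‖₂ = 4.360.

4.360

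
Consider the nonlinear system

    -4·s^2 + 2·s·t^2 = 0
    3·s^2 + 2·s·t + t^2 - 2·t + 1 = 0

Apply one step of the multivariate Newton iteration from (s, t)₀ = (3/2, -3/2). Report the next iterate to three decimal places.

(0.326, -0.772)

At (3/2, -3/2): F = (-2.250, 8.500).
Jacobian J = [[-8·s + 2·t^2, 4·s·t], [6·s + 2·t, 2·s + 2·t - 2]].
At the point, J = [[-7.500, -9.000], [6.000, -2.000]] (det J = 69.000).
Solving J·Δ = −F gives Δ = (-1.174, 0.728).
Then the next iterate is (s, t)₁ = (0.326, -0.772).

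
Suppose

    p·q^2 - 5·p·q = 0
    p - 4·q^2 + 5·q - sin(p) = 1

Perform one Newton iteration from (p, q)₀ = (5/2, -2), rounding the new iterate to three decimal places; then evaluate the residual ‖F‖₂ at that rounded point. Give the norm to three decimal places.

At (5/2, -2): F = (35.000, -25.09847).
Jacobian J = [[q^2 - 5·q, 2·p·q - 5·p], [-cos(p) + 1, -8·q + 5]].
At the point, J = [[14.000, -22.500], [1.80114, 21.000]] (det J = 334.52573).
Solving J·Δ = −F gives Δ = (-0.509, 1.239).
Then the next iterate is (p, q)₁ = (1.991, -0.761).
Re-evaluating at (1.991, -0.761): F = (8.72878, -6.04349), so ‖F‖₂ = 10.617.

10.617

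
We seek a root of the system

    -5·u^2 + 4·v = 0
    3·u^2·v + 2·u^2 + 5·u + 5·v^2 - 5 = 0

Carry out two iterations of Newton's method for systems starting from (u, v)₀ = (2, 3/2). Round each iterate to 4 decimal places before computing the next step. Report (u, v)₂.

At (2, 3/2): F = (-14.0000, 42.2500).
Jacobian J = [[-10·u, 4], [6·u·v + 4·u + 5, 3·u^2 + 10·v]].
At the point, J = [[-20.0000, 4.0000], [31.0000, 27.0000]] (det J = -664.0000).
Solving J·Δ = −F gives Δ = (-0.8238, -0.6190).
Then the next iterate is (u, v)₁ = (1.1762, 0.8810).
Round to (1.1762, 0.8810) and repeat: F = (-3.393232, 11.185147), J = [[-11.7620, 4.0000], [15.922193, 12.960339]].
Δ = (-0.4105, -0.3587), so (u, v)₂ = (0.7657, 0.5223).

(0.7657, 0.5223)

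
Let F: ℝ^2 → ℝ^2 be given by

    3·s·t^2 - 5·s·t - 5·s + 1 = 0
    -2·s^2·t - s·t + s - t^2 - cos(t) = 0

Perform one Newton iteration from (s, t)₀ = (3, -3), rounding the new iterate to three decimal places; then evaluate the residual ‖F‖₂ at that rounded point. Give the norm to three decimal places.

36.449

At (3, -3): F = (112.000, 57.98999).
Jacobian J = [[3·t^2 - 5·t - 5, 6·s·t - 5·s], [-4·s·t - t + 1, -2·s^2 - s - 2·t + sin(t)]].
At the point, J = [[37.000, -69.000], [40.000, -15.14112]] (det J = 2199.77856).
Solving J·Δ = −F gives Δ = (-1.048, 1.061).
Then the next iterate is (s, t)₁ = (1.952, -1.939).
Re-evaluating at (1.952, -1.939): F = (32.18157, 17.11351), so ‖F‖₂ = 36.449.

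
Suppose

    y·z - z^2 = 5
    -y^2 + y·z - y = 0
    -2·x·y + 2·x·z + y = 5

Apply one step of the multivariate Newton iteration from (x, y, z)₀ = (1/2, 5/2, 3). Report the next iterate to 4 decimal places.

(10.2500, -4.3750, -4.7500)

At (1/2, 5/2, 3): F = (-6.5000, -1.2500, -2.0000).
Jacobian J = [[0, z, y - 2·z], [0, -2·y + z - 1, y], [-2·y + 2·z, -2·x + 1, 2·x]].
At the point, J = [[0.0000, 3.0000, -3.5000], [0.0000, -3.0000, 2.5000], [1.0000, 0.0000, 1.0000]] (det J = -3.0000).
Solving J·Δ = −F gives Δ = (9.7500, -6.8750, -7.7500).
Then the next iterate is (x, y, z)₁ = (10.2500, -4.3750, -4.7500).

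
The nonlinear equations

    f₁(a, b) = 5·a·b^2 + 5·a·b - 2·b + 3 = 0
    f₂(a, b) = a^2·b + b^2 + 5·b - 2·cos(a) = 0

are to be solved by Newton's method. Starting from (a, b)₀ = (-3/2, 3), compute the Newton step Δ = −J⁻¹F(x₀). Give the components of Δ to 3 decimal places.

At (-3/2, 3): F = (-93.000, 30.60853).
Jacobian J = [[5·b^2 + 5·b, 10·a·b + 5·a - 2], [2·a·b + 2·sin(a), a^2 + 2·b + 5]].
At the point, J = [[60.000, -54.500], [-10.99499, 13.250]] (det J = 195.77305).
Solving J·Δ = −F gives Δ = (-2.227, -4.158).

(-2.227, -4.158)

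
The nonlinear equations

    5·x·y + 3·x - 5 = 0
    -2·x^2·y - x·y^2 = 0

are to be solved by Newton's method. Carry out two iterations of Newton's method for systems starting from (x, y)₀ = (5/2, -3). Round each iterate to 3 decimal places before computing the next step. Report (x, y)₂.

At (5/2, -3): F = (-35.000, 15.000).
Jacobian J = [[5·y + 3, 5·x], [-4·x·y - y^2, -2·x^2 - 2·x·y]].
At the point, J = [[-12.000, 12.500], [21.000, 2.500]] (det J = -292.500).
Solving J·Δ = −F gives Δ = (-0.940, 1.897).
Then the next iterate is (x, y)₁ = (1.560, -1.103).
Round to (1.560, -1.103) and repeat: F = (-8.92340, 3.47061), J = [[-2.515, 7.800], [5.66611, -1.42584]].
Δ = (-0.353, 1.030), so (x, y)₂ = (1.207, -0.073).

(1.207, -0.073)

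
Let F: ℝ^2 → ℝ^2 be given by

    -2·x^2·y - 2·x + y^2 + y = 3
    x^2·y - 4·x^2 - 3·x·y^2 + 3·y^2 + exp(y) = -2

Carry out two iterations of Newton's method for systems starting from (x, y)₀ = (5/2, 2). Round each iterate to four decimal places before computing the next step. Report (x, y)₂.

At (5/2, 2): F = (-27.0000, -21.110944).
Jacobian J = [[-4·x·y - 2, -2·x^2 + 2·y + 1], [2·x·y - 8·x - 3·y^2, x^2 - 6·x·y + 6·y + exp(y)]].
At the point, J = [[-22.0000, -7.5000], [-22.0000, -4.360944]] (det J = -69.059234).
Solving J·Δ = −F gives Δ = (-0.5877, -1.8761).
Then the next iterate is (x, y)₁ = (1.9123, 0.1239).
Round to (1.9123, 0.1239) and repeat: F = (-7.591526, -11.084588), J = [[-2.947736, -6.065983], [-14.870586, 4.110590]].
Δ = (-0.9621, -0.7840), so (x, y)₂ = (0.9502, -0.6601).

(0.9502, -0.6601)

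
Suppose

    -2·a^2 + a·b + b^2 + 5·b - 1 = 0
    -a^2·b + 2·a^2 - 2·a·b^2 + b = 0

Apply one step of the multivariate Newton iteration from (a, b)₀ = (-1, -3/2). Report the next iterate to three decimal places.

(8.714, -19.036)

At (-1, -3/2): F = (-6.750, 6.500).
Jacobian J = [[-4·a + b, a + 2·b + 5], [-2·a·b + 4·a - 2·b^2, -a^2 - 4·a·b + 1]].
At the point, J = [[2.500, 1.000], [-11.500, -6.000]] (det J = -3.500).
Solving J·Δ = −F gives Δ = (9.714, -17.536).
Then the next iterate is (a, b)₁ = (8.714, -19.036).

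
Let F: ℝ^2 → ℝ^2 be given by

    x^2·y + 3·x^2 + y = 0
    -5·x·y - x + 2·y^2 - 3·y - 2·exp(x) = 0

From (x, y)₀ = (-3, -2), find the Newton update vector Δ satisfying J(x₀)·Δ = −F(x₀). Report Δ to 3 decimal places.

At (-3, -2): F = (7.000, -13.09957).
Jacobian J = [[2·x·y + 6·x, x^2 + 1], [-5·y - 2·exp(x) - 1, -5·x + 4·y - 3]].
At the point, J = [[-6.000, 10.000], [8.90043, 4.000]] (det J = -113.00426).
Solving J·Δ = −F gives Δ = (1.407, 0.144).

(1.407, 0.144)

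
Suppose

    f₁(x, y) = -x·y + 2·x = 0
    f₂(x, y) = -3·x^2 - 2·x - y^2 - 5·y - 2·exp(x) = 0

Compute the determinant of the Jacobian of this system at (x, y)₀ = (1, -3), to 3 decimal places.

J = [[-y + 2, -x], [-6·x - 2·exp(x) - 2, -2·y - 5]].
At the point, J = [[5.000, -1.000], [-13.43656, 1.000]].
det J = -8.437.

-8.437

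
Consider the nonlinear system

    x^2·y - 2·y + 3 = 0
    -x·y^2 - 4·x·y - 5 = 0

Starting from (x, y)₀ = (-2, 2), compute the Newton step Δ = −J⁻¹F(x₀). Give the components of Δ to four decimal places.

At (-2, 2): F = (7.0000, 19.0000).
Jacobian J = [[2·x·y, x^2 - 2], [-y^2 - 4·y, -2·x·y - 4·x]].
At the point, J = [[-8.0000, 2.0000], [-12.0000, 16.0000]] (det J = -104.0000).
Solving J·Δ = −F gives Δ = (0.7115, -0.6538).

(0.7115, -0.6538)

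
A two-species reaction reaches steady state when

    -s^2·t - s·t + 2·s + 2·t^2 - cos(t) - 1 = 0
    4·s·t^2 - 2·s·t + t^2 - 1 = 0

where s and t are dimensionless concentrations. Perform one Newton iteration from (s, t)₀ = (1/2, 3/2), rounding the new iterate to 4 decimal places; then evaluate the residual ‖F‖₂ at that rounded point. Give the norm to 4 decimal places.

1.0367

At (1/2, 3/2): F = (3.304263, 4.2500).
Jacobian J = [[-2·s·t - t + 2, -s^2 - s + 4·t + sin(t)], [4·t^2 - 2·t, 8·s·t - 2·s + 2·t]].
At the point, J = [[-1.0000, 6.247495], [6.0000, 8.0000]] (det J = -45.484970).
Solving J·Δ = −F gives Δ = (-0.0026, -0.5293).
Then the next iterate is (s, t)₁ = (0.4974, 0.9707).
Re-evaluating at (0.4974, 0.9707): F = (0.591611, 0.851324), so ‖F‖₂ = 1.0367.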